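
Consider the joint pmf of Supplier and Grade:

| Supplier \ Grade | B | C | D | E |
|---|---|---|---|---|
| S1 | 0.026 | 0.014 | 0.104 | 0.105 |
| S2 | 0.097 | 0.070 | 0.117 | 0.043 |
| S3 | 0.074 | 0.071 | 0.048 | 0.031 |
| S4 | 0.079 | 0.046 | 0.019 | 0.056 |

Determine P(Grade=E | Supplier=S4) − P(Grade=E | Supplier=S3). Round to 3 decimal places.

P(Supplier=S4) = 0.079 + 0.046 + 0.019 + 0.056 = 0.200; P(Grade=E | Supplier=S4) = 0.056/0.200 = 0.2800.
P(Supplier=S3) = 0.074 + 0.071 + 0.048 + 0.031 = 0.224; P(Grade=E | Supplier=S3) = 0.031/0.224 = 0.1384.
Difference = 0.142.

0.142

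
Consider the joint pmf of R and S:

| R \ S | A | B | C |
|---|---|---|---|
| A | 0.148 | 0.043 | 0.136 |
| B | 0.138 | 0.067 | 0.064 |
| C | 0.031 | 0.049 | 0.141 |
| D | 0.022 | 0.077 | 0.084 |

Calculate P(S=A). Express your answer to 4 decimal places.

0.3390

P(S=A) = 0.148 + 0.138 + 0.031 + 0.022 = 0.339.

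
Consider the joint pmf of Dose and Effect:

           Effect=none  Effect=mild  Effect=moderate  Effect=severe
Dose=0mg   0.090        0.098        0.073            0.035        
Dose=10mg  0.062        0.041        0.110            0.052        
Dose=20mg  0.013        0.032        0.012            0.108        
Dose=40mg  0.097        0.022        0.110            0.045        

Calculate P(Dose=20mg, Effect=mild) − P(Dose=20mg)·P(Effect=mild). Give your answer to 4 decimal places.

P(Dose=20mg) = 0.013 + 0.032 + 0.012 + 0.108 = 0.165.
P(Effect=mild) = 0.098 + 0.041 + 0.032 + 0.022 = 0.193.
P(Dose=20mg, Effect=mild) − P(Dose=20mg)P(Effect=mild) = 0.032 − 0.165×0.193 = 0.0002.

0.0002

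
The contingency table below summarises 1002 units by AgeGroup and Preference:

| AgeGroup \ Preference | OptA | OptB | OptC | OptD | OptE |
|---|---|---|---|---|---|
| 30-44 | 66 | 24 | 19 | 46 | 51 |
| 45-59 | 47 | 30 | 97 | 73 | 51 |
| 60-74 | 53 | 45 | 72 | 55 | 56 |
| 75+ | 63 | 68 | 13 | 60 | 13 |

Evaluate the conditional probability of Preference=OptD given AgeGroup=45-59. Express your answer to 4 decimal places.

Total with AgeGroup=45-59: 47 + 30 + 97 + 73 + 51 = 298.
P(Preference=OptD | AgeGroup=45-59) = 73/298 = 0.2450.

0.2450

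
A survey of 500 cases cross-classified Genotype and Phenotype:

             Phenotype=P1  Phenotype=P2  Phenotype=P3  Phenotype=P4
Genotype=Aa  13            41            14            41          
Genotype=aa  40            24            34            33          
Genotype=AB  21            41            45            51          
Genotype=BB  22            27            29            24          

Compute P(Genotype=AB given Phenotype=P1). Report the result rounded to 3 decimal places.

0.219

Total with Phenotype=P1: 13 + 40 + 21 + 22 = 96.
P(Genotype=AB | Phenotype=P1) = 21/96 = 0.219.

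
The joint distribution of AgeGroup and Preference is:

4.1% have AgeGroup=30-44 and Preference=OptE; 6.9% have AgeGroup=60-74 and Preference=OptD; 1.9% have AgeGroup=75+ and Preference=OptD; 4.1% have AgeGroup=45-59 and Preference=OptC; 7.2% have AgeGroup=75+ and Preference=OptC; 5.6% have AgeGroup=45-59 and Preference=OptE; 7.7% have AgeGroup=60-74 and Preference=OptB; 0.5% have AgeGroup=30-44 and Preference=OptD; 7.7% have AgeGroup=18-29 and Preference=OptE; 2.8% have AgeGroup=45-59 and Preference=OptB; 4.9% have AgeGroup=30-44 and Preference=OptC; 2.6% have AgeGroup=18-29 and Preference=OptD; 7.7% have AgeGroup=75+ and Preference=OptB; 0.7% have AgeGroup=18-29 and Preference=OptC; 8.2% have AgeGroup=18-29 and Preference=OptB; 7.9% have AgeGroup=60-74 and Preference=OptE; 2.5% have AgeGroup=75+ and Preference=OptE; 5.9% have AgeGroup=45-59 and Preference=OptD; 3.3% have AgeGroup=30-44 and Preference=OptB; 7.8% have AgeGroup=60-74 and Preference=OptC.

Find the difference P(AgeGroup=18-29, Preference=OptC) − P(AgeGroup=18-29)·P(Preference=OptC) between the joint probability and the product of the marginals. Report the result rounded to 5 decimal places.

-0.04042

P(AgeGroup=18-29) = 0.082 + 0.007 + 0.026 + 0.077 = 0.192.
P(Preference=OptC) = 0.007 + 0.049 + 0.041 + 0.078 + 0.072 = 0.247.
P(AgeGroup=18-29, Preference=OptC) − P(AgeGroup=18-29)P(Preference=OptC) = 0.007 − 0.192×0.247 = -0.04042.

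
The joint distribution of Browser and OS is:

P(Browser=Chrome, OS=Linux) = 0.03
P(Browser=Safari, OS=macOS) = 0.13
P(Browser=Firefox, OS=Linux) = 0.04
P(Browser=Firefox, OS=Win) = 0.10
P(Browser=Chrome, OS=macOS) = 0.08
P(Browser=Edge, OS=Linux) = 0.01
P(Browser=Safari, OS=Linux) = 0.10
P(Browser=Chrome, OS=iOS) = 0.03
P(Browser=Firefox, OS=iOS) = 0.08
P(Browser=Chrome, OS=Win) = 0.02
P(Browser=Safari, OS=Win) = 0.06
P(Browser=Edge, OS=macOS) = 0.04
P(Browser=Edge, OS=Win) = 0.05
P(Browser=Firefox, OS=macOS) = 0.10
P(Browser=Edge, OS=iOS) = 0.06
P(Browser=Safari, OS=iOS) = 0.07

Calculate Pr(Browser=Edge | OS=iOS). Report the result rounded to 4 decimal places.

0.2500

P(OS=iOS) = 0.03 + 0.08 + 0.07 + 0.06 = 0.24.
P(Browser=Edge | OS=iOS) = 0.06/0.24 = 0.2500.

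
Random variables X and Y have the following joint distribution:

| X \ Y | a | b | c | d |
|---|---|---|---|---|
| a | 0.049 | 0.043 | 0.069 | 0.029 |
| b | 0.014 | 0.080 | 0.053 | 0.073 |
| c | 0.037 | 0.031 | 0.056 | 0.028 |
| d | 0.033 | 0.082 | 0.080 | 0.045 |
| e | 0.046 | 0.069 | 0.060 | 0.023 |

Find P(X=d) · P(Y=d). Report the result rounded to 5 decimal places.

P(X=d) = 0.033 + 0.082 + 0.080 + 0.045 = 0.240.
P(Y=d) = 0.029 + 0.073 + 0.028 + 0.045 + 0.023 = 0.198.
Product: 0.240 × 0.198 = 0.04752.

0.04752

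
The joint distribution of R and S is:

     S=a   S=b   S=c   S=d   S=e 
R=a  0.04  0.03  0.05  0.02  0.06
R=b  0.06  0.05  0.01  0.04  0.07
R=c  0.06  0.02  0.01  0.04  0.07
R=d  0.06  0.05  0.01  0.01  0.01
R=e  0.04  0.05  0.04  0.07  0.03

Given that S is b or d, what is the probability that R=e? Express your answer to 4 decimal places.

0.3158

P(S=b) = 0.03 + 0.05 + 0.02 + 0.05 + 0.05 = 0.20.
P(S=d) = 0.02 + 0.04 + 0.04 + 0.01 + 0.07 = 0.18.
P(S ∈ {b, d}) = 0.20 + 0.18 = 0.38; P(R=e, S ∈ {b, d}) = 0.05 + 0.07 = 0.12.
P(R=e | S ∈ {b, d}) = 0.12/0.38 = 0.3158.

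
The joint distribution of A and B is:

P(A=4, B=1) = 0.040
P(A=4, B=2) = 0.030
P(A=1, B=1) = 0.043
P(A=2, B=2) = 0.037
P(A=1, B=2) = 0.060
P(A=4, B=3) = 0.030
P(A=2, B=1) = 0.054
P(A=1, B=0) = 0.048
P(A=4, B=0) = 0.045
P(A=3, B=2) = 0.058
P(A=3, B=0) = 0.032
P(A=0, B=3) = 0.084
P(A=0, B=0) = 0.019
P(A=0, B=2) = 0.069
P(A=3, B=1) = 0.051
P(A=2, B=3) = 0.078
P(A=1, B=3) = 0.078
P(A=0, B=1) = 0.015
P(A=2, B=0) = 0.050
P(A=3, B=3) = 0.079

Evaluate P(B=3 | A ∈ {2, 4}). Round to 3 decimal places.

0.297

P(A=2) = 0.050 + 0.054 + 0.037 + 0.078 = 0.219.
P(A=4) = 0.045 + 0.040 + 0.030 + 0.030 = 0.145.
P(A ∈ {2, 4}) = 0.219 + 0.145 = 0.364; P(B=3, A ∈ {2, 4}) = 0.078 + 0.030 = 0.108.
P(B=3 | A ∈ {2, 4}) = 0.108/0.364 = 0.297.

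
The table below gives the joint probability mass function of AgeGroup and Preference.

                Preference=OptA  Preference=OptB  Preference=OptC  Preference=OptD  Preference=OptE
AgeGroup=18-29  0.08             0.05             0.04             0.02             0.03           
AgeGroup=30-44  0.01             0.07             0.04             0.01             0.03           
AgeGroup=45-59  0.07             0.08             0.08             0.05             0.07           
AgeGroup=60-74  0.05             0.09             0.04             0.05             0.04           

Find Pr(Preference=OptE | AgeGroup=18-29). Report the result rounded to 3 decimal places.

0.136

P(AgeGroup=18-29) = 0.08 + 0.05 + 0.04 + 0.02 + 0.03 = 0.22.
P(Preference=OptE | AgeGroup=18-29) = 0.03/0.22 = 0.136.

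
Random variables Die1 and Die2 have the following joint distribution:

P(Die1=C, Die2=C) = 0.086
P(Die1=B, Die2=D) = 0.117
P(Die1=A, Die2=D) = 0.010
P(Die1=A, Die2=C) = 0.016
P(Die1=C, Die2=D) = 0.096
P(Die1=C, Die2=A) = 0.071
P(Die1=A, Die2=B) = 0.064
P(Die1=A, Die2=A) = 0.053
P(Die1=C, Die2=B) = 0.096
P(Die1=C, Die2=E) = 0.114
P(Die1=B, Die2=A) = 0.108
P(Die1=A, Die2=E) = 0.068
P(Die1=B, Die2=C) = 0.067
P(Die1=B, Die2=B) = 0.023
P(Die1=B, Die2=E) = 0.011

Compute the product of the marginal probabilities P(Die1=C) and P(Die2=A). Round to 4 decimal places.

P(Die1=C) = 0.071 + 0.096 + 0.086 + 0.096 + 0.114 = 0.463.
P(Die2=A) = 0.053 + 0.108 + 0.071 = 0.232.
Product: 0.463 × 0.232 = 0.1074.

0.1074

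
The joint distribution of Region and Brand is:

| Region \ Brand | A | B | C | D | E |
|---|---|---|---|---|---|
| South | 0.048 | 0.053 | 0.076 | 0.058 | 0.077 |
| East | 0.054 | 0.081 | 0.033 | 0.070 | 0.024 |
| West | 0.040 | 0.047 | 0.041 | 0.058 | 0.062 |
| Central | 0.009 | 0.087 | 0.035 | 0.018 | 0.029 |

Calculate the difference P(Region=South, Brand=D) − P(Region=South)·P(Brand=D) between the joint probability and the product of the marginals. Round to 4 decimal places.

P(Region=South) = 0.048 + 0.053 + 0.076 + 0.058 + 0.077 = 0.312.
P(Brand=D) = 0.058 + 0.070 + 0.058 + 0.018 = 0.204.
P(Region=South, Brand=D) − P(Region=South)P(Brand=D) = 0.058 − 0.312×0.204 = -0.0056.

-0.0056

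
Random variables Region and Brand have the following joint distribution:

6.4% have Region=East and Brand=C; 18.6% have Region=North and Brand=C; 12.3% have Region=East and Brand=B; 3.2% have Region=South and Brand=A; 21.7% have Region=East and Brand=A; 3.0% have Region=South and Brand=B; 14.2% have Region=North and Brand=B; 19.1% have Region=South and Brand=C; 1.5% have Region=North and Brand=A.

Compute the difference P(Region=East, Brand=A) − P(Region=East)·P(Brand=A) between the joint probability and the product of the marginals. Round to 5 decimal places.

P(Region=East) = 0.217 + 0.123 + 0.064 = 0.404.
P(Brand=A) = 0.015 + 0.032 + 0.217 = 0.264.
P(Region=East, Brand=A) − P(Region=East)P(Brand=A) = 0.217 − 0.404×0.264 = 0.11034.

0.11034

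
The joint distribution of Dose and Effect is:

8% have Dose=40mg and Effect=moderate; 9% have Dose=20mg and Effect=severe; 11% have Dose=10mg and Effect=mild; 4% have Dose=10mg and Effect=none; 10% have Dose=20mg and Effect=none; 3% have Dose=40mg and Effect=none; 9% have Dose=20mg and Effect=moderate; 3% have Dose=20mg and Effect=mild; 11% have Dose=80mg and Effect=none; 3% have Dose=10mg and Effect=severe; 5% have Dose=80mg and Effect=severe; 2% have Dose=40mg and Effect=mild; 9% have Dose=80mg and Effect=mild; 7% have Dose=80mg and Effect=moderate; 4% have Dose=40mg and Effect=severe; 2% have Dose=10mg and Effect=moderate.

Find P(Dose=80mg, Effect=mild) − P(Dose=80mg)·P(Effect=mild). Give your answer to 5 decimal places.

P(Dose=80mg) = 0.11 + 0.09 + 0.07 + 0.05 = 0.32.
P(Effect=mild) = 0.11 + 0.03 + 0.02 + 0.09 = 0.25.
P(Dose=80mg, Effect=mild) − P(Dose=80mg)P(Effect=mild) = 0.09 − 0.32×0.25 = 0.01000.

0.01000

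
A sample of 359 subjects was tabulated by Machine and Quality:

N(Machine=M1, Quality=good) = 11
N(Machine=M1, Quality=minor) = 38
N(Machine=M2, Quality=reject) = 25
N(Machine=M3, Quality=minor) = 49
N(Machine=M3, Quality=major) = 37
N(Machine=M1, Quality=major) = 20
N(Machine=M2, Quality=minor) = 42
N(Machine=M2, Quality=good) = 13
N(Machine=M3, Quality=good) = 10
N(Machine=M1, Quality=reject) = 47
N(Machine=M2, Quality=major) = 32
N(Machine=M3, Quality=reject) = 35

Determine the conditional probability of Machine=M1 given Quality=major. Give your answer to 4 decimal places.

Total with Quality=major: 20 + 32 + 37 = 89.
P(Machine=M1 | Quality=major) = 20/89 = 0.2247.

0.2247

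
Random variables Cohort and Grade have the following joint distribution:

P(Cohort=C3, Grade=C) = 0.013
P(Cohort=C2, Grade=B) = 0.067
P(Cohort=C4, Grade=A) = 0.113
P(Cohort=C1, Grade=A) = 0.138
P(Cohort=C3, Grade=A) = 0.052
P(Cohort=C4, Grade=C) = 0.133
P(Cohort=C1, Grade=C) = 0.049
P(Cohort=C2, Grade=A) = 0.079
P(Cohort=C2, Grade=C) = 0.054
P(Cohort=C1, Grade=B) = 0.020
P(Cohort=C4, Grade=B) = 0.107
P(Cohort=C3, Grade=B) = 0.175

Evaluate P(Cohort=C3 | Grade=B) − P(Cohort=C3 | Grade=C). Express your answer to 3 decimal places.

0.422

P(Grade=B) = 0.020 + 0.067 + 0.175 + 0.107 = 0.369; P(Cohort=C3 | Grade=B) = 0.175/0.369 = 0.4743.
P(Grade=C) = 0.049 + 0.054 + 0.013 + 0.133 = 0.249; P(Cohort=C3 | Grade=C) = 0.013/0.249 = 0.0522.
Difference = 0.422.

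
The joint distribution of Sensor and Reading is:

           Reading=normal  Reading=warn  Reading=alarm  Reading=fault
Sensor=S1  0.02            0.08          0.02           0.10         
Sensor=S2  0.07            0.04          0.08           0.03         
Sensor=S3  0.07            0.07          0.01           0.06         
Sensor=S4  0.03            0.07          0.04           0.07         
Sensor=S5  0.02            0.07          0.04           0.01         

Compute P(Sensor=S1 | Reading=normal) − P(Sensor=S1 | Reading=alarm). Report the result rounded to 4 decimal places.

P(Reading=normal) = 0.02 + 0.07 + 0.07 + 0.03 + 0.02 = 0.21; P(Sensor=S1 | Reading=normal) = 0.02/0.21 = 0.09524.
P(Reading=alarm) = 0.02 + 0.08 + 0.01 + 0.04 + 0.04 = 0.19; P(Sensor=S1 | Reading=alarm) = 0.02/0.19 = 0.10526.
Difference = -0.0100.

-0.0100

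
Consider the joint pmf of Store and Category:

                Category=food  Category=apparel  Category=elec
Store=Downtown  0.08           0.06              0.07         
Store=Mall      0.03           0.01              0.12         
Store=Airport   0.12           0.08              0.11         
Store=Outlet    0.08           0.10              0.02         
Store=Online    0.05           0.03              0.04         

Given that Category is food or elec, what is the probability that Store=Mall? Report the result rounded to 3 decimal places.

0.208

P(Category=food) = 0.08 + 0.03 + 0.12 + 0.08 + 0.05 = 0.36.
P(Category=elec) = 0.07 + 0.12 + 0.11 + 0.02 + 0.04 = 0.36.
P(Category ∈ {food, elec}) = 0.36 + 0.36 = 0.72; P(Store=Mall, Category ∈ {food, elec}) = 0.03 + 0.12 = 0.15.
P(Store=Mall | Category ∈ {food, elec}) = 0.15/0.72 = 0.208.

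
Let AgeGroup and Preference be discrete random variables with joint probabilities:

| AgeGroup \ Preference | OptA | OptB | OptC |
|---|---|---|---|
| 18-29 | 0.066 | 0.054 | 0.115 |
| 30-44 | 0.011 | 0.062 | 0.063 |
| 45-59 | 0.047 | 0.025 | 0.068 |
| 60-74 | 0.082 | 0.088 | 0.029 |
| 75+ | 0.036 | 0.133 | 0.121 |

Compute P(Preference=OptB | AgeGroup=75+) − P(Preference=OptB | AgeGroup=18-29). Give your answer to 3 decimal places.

P(AgeGroup=75+) = 0.036 + 0.133 + 0.121 = 0.290; P(Preference=OptB | AgeGroup=75+) = 0.133/0.290 = 0.4586.
P(AgeGroup=18-29) = 0.066 + 0.054 + 0.115 = 0.235; P(Preference=OptB | AgeGroup=18-29) = 0.054/0.235 = 0.2298.
Difference = 0.229.

0.229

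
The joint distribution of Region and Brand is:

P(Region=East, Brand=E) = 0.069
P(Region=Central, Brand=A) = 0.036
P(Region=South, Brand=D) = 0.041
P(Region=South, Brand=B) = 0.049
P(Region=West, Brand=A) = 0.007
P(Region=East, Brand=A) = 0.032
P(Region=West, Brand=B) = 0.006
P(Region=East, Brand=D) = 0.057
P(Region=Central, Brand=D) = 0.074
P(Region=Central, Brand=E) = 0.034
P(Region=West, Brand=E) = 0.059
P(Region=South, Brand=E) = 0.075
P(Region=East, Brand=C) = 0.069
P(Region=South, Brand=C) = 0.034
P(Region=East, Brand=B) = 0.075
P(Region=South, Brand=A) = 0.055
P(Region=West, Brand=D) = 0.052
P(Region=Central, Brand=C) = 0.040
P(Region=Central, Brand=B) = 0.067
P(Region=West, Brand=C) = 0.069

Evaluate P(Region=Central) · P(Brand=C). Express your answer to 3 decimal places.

0.053

P(Region=Central) = 0.036 + 0.067 + 0.040 + 0.074 + 0.034 = 0.251.
P(Brand=C) = 0.034 + 0.069 + 0.069 + 0.040 = 0.212.
Product: 0.251 × 0.212 = 0.053.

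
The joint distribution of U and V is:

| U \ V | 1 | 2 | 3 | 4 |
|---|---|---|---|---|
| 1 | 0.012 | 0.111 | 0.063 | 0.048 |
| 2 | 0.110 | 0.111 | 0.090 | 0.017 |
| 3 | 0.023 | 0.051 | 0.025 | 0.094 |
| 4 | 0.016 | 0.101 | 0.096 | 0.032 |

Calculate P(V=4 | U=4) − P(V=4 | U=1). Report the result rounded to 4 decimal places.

P(U=4) = 0.016 + 0.101 + 0.096 + 0.032 = 0.245; P(V=4 | U=4) = 0.032/0.245 = 0.13061.
P(U=1) = 0.012 + 0.111 + 0.063 + 0.048 = 0.234; P(V=4 | U=1) = 0.048/0.234 = 0.20513.
Difference = -0.0745.

-0.0745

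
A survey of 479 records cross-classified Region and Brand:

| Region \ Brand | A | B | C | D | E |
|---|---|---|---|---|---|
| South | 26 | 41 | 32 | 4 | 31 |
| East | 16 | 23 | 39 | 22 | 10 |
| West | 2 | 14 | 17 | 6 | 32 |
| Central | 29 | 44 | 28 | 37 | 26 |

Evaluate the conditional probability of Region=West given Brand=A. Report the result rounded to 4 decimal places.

0.0274

Total with Brand=A: 26 + 16 + 2 + 29 = 73.
P(Region=West | Brand=A) = 2/73 = 0.0274.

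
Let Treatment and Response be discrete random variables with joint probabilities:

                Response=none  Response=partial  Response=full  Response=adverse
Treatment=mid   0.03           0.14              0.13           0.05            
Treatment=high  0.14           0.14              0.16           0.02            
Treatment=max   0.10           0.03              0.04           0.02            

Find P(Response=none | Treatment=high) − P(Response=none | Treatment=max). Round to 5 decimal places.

-0.22197

P(Treatment=high) = 0.14 + 0.14 + 0.16 + 0.02 = 0.46; P(Response=none | Treatment=high) = 0.14/0.46 = 0.304348.
P(Treatment=max) = 0.10 + 0.03 + 0.04 + 0.02 = 0.19; P(Response=none | Treatment=max) = 0.10/0.19 = 0.526316.
Difference = -0.22197.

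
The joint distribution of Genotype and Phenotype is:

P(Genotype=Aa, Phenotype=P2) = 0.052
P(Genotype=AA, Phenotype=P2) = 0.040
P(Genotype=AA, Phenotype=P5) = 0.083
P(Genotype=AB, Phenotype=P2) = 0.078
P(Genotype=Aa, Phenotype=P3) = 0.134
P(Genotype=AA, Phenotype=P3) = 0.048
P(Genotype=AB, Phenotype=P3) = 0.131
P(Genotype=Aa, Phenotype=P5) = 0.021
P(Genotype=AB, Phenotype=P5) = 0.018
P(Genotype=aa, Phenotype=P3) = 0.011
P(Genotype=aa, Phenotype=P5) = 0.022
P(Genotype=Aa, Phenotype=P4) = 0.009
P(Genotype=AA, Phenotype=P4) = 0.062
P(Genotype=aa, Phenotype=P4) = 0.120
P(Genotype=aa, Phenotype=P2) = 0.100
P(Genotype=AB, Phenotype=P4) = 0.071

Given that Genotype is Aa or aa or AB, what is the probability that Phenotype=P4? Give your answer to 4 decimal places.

0.2608

P(Genotype=Aa) = 0.052 + 0.134 + 0.009 + 0.021 = 0.216.
P(Genotype=aa) = 0.100 + 0.011 + 0.120 + 0.022 = 0.253.
P(Genotype=AB) = 0.078 + 0.131 + 0.071 + 0.018 = 0.298.
P(Genotype ∈ {Aa, aa, AB}) = 0.216 + 0.253 + 0.298 = 0.767; P(Phenotype=P4, Genotype ∈ {Aa, aa, AB}) = 0.009 + 0.120 + 0.071 = 0.200.
P(Phenotype=P4 | Genotype ∈ {Aa, aa, AB}) = 0.200/0.767 = 0.2608.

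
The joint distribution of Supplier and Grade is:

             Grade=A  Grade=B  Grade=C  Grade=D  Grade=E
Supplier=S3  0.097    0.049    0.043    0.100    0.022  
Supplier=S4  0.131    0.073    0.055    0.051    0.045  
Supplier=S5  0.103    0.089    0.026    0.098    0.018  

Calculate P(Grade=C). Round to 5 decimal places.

0.12400

P(Grade=C) = 0.043 + 0.055 + 0.026 = 0.124.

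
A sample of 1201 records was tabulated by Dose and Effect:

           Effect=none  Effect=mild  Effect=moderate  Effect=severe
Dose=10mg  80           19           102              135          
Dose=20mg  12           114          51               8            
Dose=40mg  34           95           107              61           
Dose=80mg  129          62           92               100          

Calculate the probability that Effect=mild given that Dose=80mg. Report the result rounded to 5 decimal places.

0.16188

Total with Dose=80mg: 129 + 62 + 92 + 100 = 383.
P(Effect=mild | Dose=80mg) = 62/383 = 0.16188.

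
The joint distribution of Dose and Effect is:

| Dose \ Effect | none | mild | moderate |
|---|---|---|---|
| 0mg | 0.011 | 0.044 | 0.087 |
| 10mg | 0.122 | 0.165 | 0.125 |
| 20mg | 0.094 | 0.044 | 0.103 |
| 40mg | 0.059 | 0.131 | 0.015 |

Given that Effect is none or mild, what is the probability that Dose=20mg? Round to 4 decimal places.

0.2060

P(Effect=none) = 0.011 + 0.122 + 0.094 + 0.059 = 0.286.
P(Effect=mild) = 0.044 + 0.165 + 0.044 + 0.131 = 0.384.
P(Effect ∈ {none, mild}) = 0.286 + 0.384 = 0.670; P(Dose=20mg, Effect ∈ {none, mild}) = 0.094 + 0.044 = 0.138.
P(Dose=20mg | Effect ∈ {none, mild}) = 0.138/0.670 = 0.2060.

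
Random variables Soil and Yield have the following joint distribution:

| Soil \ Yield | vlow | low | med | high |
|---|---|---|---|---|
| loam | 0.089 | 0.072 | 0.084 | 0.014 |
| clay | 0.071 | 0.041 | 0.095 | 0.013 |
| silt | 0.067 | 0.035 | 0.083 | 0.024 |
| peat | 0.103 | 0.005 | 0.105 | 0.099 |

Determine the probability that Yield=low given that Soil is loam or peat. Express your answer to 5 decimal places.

0.13485

P(Soil=loam) = 0.089 + 0.072 + 0.084 + 0.014 = 0.259.
P(Soil=peat) = 0.103 + 0.005 + 0.105 + 0.099 = 0.312.
P(Soil ∈ {loam, peat}) = 0.259 + 0.312 = 0.571; P(Yield=low, Soil ∈ {loam, peat}) = 0.072 + 0.005 = 0.077.
P(Yield=low | Soil ∈ {loam, peat}) = 0.077/0.571 = 0.13485.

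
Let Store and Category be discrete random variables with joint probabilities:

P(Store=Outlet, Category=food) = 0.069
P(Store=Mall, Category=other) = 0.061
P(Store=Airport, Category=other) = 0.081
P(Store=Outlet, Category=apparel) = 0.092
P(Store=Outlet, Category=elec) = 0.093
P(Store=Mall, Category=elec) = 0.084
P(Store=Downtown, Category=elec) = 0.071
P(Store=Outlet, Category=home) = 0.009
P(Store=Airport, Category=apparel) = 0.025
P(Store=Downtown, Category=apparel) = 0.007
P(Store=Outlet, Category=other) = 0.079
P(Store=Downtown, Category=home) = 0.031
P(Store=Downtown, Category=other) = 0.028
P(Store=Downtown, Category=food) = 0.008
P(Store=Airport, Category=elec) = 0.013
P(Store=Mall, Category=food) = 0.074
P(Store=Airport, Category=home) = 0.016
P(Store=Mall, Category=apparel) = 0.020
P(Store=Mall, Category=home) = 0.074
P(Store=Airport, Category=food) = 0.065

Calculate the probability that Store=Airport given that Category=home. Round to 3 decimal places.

0.123

P(Category=home) = 0.031 + 0.074 + 0.016 + 0.009 = 0.130.
P(Store=Airport | Category=home) = 0.016/0.130 = 0.123.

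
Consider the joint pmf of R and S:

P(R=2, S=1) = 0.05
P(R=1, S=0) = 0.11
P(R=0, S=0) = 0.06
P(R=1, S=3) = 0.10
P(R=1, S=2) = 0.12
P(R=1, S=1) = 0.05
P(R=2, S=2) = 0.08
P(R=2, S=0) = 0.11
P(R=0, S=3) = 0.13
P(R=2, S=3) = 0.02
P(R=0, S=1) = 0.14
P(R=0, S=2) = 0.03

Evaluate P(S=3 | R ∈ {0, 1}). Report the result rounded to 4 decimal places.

P(R=0) = 0.06 + 0.14 + 0.03 + 0.13 = 0.36.
P(R=1) = 0.11 + 0.05 + 0.12 + 0.10 = 0.38.
P(R ∈ {0, 1}) = 0.36 + 0.38 = 0.74; P(S=3, R ∈ {0, 1}) = 0.13 + 0.10 = 0.23.
P(S=3 | R ∈ {0, 1}) = 0.23/0.74 = 0.3108.

0.3108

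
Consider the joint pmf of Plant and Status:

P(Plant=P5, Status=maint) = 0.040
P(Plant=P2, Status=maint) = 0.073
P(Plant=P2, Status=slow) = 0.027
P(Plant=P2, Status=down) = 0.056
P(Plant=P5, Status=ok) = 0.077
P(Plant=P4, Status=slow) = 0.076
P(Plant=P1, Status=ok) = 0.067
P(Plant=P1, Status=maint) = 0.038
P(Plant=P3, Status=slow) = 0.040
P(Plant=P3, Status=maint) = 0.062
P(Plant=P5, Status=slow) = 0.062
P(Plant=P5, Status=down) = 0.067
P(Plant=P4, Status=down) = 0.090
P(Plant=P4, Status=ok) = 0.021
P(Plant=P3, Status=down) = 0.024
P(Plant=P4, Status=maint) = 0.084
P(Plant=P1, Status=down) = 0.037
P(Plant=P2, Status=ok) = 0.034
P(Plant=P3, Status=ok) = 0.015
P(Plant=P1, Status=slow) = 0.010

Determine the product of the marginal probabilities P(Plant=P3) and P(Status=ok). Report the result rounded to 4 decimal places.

P(Plant=P3) = 0.015 + 0.040 + 0.024 + 0.062 = 0.141.
P(Status=ok) = 0.067 + 0.034 + 0.015 + 0.021 + 0.077 = 0.214.
Product: 0.141 × 0.214 = 0.0302.

0.0302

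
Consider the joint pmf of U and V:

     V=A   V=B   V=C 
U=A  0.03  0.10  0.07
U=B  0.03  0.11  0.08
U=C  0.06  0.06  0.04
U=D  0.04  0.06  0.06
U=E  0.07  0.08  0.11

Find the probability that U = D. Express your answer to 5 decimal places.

0.16000

P(U=D) = 0.04 + 0.06 + 0.06 = 0.16.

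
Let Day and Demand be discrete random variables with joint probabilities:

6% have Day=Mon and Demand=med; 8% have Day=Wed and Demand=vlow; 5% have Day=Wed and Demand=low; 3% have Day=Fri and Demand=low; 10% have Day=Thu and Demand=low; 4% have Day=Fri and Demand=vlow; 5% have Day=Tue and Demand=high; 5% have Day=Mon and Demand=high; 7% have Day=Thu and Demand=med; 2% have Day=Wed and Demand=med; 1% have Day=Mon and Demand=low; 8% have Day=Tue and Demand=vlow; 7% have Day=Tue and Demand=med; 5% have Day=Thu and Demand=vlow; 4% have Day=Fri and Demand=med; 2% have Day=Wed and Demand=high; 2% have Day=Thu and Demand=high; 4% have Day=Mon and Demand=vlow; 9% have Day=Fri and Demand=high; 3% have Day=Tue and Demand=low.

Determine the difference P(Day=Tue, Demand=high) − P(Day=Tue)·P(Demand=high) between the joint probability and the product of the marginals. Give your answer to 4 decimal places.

-0.0029

P(Day=Tue) = 0.08 + 0.03 + 0.07 + 0.05 = 0.23.
P(Demand=high) = 0.05 + 0.05 + 0.02 + 0.02 + 0.09 = 0.23.
P(Day=Tue, Demand=high) − P(Day=Tue)P(Demand=high) = 0.05 − 0.23×0.23 = -0.0029.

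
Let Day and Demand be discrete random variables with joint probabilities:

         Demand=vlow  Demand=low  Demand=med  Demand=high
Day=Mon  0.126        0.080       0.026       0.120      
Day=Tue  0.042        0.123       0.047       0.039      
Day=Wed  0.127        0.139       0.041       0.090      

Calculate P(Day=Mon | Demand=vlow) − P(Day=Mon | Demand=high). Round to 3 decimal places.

-0.055

P(Demand=vlow) = 0.126 + 0.042 + 0.127 = 0.295; P(Day=Mon | Demand=vlow) = 0.126/0.295 = 0.4271.
P(Demand=high) = 0.120 + 0.039 + 0.090 = 0.249; P(Day=Mon | Demand=high) = 0.120/0.249 = 0.4819.
Difference = -0.055.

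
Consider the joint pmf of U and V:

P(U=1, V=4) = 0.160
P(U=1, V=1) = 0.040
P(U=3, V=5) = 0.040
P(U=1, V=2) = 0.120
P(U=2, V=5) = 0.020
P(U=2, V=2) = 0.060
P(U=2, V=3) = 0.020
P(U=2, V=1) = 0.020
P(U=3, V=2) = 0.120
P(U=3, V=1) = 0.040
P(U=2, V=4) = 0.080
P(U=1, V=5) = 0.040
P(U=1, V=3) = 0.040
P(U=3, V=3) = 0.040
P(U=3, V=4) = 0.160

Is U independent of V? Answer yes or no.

yes

Every cell satisfies P(U,V) = P(U)·P(V). For instance P(U=1) = 0.400, P(V=4) = 0.400, and 0.400×0.400 = 0.160 matches the joint entry. So U and V are independent.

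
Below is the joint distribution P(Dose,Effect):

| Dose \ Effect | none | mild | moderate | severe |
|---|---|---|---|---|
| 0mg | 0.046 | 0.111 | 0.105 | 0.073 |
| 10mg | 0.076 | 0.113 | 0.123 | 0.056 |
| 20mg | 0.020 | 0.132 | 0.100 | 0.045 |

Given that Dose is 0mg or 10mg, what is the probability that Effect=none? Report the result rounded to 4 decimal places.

P(Dose=0mg) = 0.046 + 0.111 + 0.105 + 0.073 = 0.335.
P(Dose=10mg) = 0.076 + 0.113 + 0.123 + 0.056 = 0.368.
P(Dose ∈ {0mg, 10mg}) = 0.335 + 0.368 = 0.703; P(Effect=none, Dose ∈ {0mg, 10mg}) = 0.046 + 0.076 = 0.122.
P(Effect=none | Dose ∈ {0mg, 10mg}) = 0.122/0.703 = 0.1735.

0.1735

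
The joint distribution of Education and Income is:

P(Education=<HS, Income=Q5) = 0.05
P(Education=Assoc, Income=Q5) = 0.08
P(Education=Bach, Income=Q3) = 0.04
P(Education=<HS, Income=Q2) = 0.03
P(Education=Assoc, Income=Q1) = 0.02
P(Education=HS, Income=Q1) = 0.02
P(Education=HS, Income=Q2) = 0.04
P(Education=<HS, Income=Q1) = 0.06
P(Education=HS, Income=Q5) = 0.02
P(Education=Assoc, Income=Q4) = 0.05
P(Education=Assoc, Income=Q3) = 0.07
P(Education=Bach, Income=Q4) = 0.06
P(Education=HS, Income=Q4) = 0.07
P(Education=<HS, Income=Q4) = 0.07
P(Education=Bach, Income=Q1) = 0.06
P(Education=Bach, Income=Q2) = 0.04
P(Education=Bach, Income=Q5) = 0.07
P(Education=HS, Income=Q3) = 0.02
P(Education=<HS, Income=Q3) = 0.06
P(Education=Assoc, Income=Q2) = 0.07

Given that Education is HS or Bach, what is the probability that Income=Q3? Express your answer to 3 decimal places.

0.136

P(Education=HS) = 0.02 + 0.04 + 0.02 + 0.07 + 0.02 = 0.17.
P(Education=Bach) = 0.06 + 0.04 + 0.04 + 0.06 + 0.07 = 0.27.
P(Education ∈ {HS, Bach}) = 0.17 + 0.27 = 0.44; P(Income=Q3, Education ∈ {HS, Bach}) = 0.02 + 0.04 = 0.06.
P(Income=Q3 | Education ∈ {HS, Bach}) = 0.06/0.44 = 0.136.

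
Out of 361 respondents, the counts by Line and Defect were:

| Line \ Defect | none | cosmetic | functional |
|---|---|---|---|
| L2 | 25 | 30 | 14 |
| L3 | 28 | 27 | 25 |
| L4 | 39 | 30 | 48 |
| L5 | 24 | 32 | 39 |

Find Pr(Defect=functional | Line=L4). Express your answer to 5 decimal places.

Total with Line=L4: 39 + 30 + 48 = 117.
P(Defect=functional | Line=L4) = 48/117 = 0.41026.

0.41026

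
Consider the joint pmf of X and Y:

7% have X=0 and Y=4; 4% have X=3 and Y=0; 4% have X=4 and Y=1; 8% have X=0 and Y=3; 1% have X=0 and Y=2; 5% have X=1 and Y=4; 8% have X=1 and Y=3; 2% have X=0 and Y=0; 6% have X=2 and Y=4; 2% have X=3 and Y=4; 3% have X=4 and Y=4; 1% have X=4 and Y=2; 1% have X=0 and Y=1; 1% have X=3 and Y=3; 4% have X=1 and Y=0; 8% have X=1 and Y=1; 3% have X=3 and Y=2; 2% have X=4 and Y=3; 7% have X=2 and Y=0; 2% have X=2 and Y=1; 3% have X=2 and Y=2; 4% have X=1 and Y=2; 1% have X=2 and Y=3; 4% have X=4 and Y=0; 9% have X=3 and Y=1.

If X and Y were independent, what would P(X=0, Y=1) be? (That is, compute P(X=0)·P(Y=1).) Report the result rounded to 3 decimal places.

0.046

P(X=0) = 0.02 + 0.01 + 0.01 + 0.08 + 0.07 = 0.19.
P(Y=1) = 0.01 + 0.08 + 0.02 + 0.09 + 0.04 = 0.24.
Product: 0.19 × 0.24 = 0.046.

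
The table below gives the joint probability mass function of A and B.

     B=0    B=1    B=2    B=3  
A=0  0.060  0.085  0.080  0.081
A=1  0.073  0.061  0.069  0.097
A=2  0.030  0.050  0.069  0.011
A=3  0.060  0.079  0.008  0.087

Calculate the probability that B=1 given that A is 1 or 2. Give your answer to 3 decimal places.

P(A=1) = 0.073 + 0.061 + 0.069 + 0.097 = 0.300.
P(A=2) = 0.030 + 0.050 + 0.069 + 0.011 = 0.160.
P(A ∈ {1, 2}) = 0.300 + 0.160 = 0.460; P(B=1, A ∈ {1, 2}) = 0.061 + 0.050 = 0.111.
P(B=1 | A ∈ {1, 2}) = 0.111/0.460 = 0.241.

0.241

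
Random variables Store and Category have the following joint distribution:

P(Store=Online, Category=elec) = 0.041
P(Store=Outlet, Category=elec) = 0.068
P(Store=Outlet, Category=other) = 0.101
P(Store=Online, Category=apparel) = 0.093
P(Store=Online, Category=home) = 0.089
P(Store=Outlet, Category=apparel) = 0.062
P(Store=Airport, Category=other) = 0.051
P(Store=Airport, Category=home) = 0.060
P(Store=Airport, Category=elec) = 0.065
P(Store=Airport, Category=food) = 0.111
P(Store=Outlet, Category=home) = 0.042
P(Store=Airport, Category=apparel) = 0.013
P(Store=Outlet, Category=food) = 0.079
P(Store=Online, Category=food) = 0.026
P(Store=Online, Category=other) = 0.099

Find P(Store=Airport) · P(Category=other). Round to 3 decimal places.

P(Store=Airport) = 0.111 + 0.013 + 0.065 + 0.060 + 0.051 = 0.300.
P(Category=other) = 0.051 + 0.101 + 0.099 = 0.251.
Product: 0.300 × 0.251 = 0.075.

0.075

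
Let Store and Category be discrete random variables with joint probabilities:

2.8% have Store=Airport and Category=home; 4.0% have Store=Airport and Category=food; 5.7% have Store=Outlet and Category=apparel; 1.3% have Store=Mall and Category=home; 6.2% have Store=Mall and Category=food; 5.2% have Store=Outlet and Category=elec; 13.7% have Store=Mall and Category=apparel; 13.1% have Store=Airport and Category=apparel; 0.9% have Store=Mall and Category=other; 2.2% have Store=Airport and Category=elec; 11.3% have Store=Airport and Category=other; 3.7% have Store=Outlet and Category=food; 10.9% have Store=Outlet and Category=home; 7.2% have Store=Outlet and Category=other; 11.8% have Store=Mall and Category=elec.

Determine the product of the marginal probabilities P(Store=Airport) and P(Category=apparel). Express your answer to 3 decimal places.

P(Store=Airport) = 0.040 + 0.131 + 0.022 + 0.028 + 0.113 = 0.334.
P(Category=apparel) = 0.137 + 0.131 + 0.057 = 0.325.
Product: 0.334 × 0.325 = 0.109.

0.109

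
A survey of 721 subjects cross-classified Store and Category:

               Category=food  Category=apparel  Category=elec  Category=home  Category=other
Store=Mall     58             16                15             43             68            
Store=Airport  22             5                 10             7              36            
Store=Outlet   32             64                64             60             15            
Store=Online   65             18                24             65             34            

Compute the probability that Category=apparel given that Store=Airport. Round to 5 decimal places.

Total with Store=Airport: 22 + 5 + 10 + 7 + 36 = 80.
P(Category=apparel | Store=Airport) = 5/80 = 0.06250.

0.06250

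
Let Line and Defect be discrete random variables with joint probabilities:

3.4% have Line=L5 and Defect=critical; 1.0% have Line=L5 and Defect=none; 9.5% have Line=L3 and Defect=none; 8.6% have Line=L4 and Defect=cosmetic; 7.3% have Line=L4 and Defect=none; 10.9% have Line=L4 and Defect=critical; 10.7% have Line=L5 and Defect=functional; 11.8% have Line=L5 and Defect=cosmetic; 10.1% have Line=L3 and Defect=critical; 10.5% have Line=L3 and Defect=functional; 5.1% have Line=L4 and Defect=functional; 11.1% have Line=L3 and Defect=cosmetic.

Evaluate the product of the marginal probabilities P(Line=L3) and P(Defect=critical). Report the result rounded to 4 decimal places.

0.1005

P(Line=L3) = 0.095 + 0.111 + 0.105 + 0.101 = 0.412.
P(Defect=critical) = 0.101 + 0.109 + 0.034 = 0.244.
Product: 0.412 × 0.244 = 0.1005.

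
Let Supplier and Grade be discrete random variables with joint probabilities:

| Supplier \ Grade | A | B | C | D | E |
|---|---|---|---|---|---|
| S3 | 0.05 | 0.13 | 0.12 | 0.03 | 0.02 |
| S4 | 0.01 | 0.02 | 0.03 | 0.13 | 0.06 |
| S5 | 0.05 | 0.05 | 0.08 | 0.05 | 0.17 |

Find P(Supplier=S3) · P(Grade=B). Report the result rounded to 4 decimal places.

0.0700

P(Supplier=S3) = 0.05 + 0.13 + 0.12 + 0.03 + 0.02 = 0.35.
P(Grade=B) = 0.13 + 0.02 + 0.05 = 0.20.
Product: 0.35 × 0.20 = 0.0700.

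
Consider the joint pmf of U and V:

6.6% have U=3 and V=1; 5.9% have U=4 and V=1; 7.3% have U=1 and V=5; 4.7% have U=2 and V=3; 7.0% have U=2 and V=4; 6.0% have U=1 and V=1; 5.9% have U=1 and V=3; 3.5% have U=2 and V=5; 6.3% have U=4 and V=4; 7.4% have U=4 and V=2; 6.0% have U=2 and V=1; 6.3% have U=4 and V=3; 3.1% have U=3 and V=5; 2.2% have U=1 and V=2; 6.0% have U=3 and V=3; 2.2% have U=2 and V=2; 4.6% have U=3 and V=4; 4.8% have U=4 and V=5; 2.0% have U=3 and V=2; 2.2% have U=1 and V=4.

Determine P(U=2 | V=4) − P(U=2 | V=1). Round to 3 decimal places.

P(V=4) = 0.022 + 0.070 + 0.046 + 0.063 = 0.201; P(U=2 | V=4) = 0.070/0.201 = 0.3483.
P(V=1) = 0.060 + 0.060 + 0.066 + 0.059 = 0.245; P(U=2 | V=1) = 0.060/0.245 = 0.2449.
Difference = 0.103.

0.103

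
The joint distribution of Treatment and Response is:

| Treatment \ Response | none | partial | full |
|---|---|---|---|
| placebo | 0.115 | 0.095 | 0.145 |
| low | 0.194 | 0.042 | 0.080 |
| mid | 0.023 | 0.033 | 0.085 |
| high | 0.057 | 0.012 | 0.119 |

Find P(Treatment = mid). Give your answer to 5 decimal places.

0.14100

P(Treatment=mid) = 0.023 + 0.033 + 0.085 = 0.141.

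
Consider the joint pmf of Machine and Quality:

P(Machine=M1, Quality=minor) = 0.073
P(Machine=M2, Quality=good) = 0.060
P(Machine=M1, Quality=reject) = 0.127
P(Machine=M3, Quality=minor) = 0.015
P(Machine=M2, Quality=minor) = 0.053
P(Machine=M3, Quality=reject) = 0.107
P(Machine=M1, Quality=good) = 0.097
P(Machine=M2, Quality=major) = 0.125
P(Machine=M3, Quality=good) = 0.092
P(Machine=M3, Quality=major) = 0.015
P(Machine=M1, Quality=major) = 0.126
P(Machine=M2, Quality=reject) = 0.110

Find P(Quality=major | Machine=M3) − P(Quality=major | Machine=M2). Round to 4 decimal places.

-0.2937

P(Machine=M3) = 0.092 + 0.015 + 0.015 + 0.107 = 0.229; P(Quality=major | Machine=M3) = 0.015/0.229 = 0.06550.
P(Machine=M2) = 0.060 + 0.053 + 0.125 + 0.110 = 0.348; P(Quality=major | Machine=M2) = 0.125/0.348 = 0.35920.
Difference = -0.2937.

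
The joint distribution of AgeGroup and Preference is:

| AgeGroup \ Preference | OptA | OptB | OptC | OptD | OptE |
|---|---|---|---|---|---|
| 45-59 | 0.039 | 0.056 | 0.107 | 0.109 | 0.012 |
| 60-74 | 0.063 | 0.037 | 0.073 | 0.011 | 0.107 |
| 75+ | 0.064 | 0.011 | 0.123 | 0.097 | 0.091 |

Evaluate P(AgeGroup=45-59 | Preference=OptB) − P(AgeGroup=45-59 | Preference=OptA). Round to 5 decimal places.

0.30352

P(Preference=OptB) = 0.056 + 0.037 + 0.011 = 0.104; P(AgeGroup=45-59 | Preference=OptB) = 0.056/0.104 = 0.538462.
P(Preference=OptA) = 0.039 + 0.063 + 0.064 = 0.166; P(AgeGroup=45-59 | Preference=OptA) = 0.039/0.166 = 0.234940.
Difference = 0.30352.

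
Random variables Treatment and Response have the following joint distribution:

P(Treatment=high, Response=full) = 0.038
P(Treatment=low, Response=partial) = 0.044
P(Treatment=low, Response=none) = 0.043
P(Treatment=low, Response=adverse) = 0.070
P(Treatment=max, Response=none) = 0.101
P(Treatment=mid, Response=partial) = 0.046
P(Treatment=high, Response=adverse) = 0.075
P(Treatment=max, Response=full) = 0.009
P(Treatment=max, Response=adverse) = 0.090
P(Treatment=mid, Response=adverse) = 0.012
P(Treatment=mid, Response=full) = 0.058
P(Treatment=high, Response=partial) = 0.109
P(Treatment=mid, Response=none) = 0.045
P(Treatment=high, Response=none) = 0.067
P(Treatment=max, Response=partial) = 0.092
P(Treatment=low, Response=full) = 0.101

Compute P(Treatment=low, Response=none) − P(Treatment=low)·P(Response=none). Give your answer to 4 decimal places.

P(Treatment=low) = 0.043 + 0.044 + 0.101 + 0.070 = 0.258.
P(Response=none) = 0.043 + 0.045 + 0.067 + 0.101 = 0.256.
P(Treatment=low, Response=none) − P(Treatment=low)P(Response=none) = 0.043 − 0.258×0.256 = -0.0230.

-0.0230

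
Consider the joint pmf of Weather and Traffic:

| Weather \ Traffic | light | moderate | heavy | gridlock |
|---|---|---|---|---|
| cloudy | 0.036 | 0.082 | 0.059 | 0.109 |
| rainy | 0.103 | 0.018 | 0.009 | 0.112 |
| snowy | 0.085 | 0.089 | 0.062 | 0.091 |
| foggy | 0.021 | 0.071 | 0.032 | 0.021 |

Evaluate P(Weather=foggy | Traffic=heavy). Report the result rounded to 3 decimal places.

0.198

P(Traffic=heavy) = 0.059 + 0.009 + 0.062 + 0.032 = 0.162.
P(Weather=foggy | Traffic=heavy) = 0.032/0.162 = 0.198.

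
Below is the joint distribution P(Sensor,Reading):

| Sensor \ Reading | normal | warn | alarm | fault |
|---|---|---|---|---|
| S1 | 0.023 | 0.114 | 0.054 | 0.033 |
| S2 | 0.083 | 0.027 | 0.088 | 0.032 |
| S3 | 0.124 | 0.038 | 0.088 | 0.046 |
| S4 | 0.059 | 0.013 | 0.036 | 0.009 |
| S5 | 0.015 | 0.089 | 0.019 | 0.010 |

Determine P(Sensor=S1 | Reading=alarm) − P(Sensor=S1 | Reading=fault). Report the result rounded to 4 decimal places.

P(Reading=alarm) = 0.054 + 0.088 + 0.088 + 0.036 + 0.019 = 0.285; P(Sensor=S1 | Reading=alarm) = 0.054/0.285 = 0.18947.
P(Reading=fault) = 0.033 + 0.032 + 0.046 + 0.009 + 0.010 = 0.130; P(Sensor=S1 | Reading=fault) = 0.033/0.130 = 0.25385.
Difference = -0.0644.

-0.0644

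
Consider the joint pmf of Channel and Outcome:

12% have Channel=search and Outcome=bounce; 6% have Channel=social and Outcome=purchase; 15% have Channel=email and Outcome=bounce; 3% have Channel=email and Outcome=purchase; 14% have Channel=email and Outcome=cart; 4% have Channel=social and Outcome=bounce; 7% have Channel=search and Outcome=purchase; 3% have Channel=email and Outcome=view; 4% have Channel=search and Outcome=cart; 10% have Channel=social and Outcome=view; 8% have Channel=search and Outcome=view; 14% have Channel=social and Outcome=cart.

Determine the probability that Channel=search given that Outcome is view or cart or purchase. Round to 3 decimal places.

P(Outcome=view) = 0.03 + 0.08 + 0.10 = 0.21.
P(Outcome=cart) = 0.14 + 0.04 + 0.14 = 0.32.
P(Outcome=purchase) = 0.03 + 0.07 + 0.06 = 0.16.
P(Outcome ∈ {view, cart, purchase}) = 0.21 + 0.32 + 0.16 = 0.69; P(Channel=search, Outcome ∈ {view, cart, purchase}) = 0.08 + 0.04 + 0.07 = 0.19.
P(Channel=search | Outcome ∈ {view, cart, purchase}) = 0.19/0.69 = 0.275.

0.275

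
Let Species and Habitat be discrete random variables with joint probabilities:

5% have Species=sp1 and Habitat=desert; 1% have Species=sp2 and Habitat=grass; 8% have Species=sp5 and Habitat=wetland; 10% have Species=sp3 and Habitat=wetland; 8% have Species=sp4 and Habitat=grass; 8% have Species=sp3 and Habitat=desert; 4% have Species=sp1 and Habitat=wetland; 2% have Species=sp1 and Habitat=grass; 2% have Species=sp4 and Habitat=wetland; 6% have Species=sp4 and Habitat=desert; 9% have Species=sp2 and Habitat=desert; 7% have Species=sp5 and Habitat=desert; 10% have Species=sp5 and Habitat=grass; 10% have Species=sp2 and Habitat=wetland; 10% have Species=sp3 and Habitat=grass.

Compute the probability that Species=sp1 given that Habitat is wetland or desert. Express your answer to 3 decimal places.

0.130

P(Habitat=wetland) = 0.04 + 0.10 + 0.10 + 0.02 + 0.08 = 0.34.
P(Habitat=desert) = 0.05 + 0.09 + 0.08 + 0.06 + 0.07 = 0.35.
P(Habitat ∈ {wetland, desert}) = 0.34 + 0.35 = 0.69; P(Species=sp1, Habitat ∈ {wetland, desert}) = 0.04 + 0.05 = 0.09.
P(Species=sp1 | Habitat ∈ {wetland, desert}) = 0.09/0.69 = 0.130.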